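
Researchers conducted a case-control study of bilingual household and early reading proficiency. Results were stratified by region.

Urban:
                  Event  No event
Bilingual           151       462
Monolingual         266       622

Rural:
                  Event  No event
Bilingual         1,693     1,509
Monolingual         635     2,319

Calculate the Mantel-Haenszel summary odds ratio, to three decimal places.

2.948

OR_MH = Σ(aᵢdᵢ/nᵢ) / Σ(bᵢcᵢ/nᵢ), where nᵢ is the stratum total.
Stratum 1 (Urban): n = 1501; a·d/n = 151·622/1501 = 62.5730; b·c/n = 462·266/1501 = 81.8734
Stratum 2 (Rural): n = 6156; a·d/n = 1693·2319/6156 = 637.7627; b·c/n = 1509·635/6156 = 155.6555
OR_MH = (62.5730 + 637.7627) / (81.8734 + 155.6555) = 700.3356 / 237.5289 = 2.94842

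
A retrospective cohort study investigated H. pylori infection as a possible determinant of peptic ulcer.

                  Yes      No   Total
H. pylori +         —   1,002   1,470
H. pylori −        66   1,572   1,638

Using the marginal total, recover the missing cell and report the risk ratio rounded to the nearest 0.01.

7.90

The missing cell is in the exposed row: 1470 − 1002 = 468.
So a = 468, b = 1002, c = 66, d = 1572.
RR = [a/(a+b)] / [c/(c+d)] = (468/1470) / (66/1638) = 0.31837/0.04029 = 7.90130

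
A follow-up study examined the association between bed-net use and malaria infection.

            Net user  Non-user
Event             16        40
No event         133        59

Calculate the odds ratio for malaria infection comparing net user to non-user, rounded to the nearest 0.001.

Reading the table with exposure as columns: a = 16 (Net user, case), b = 133 (Net user, non-case), c = 40 (Non-user, case), d = 59.
OR = (a·d)/(b·c) = (16 × 59) / (133 × 40) = 944 / 5320 = 0.17744
Exposure is associated with lower odds of malaria infection (OR = 0.18 < 1).

0.177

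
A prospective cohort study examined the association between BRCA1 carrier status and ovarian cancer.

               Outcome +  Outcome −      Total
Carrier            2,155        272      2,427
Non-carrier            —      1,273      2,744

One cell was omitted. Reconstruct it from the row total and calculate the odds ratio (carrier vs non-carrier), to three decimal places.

The missing cell is in the unexposed row: 2744 − 1273 = 1471.
So a = 2155, b = 272, c = 1471, d = 1273.
OR = (a·d)/(b·c) = (2155 × 1273) / (272 × 1471) = 2743315 / 400112 = 6.85637

6.856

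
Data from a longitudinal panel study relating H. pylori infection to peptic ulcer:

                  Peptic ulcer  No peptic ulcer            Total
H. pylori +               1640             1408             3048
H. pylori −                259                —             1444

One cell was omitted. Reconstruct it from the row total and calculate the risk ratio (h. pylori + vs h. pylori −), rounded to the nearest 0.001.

The missing cell is in the unexposed row: 1444 − 259 = 1185.
So a = 1640, b = 1408, c = 259, d = 1185.
RR = [a/(a+b)] / [c/(c+d)] = (1640/3048) / (259/1444) = 0.53806/0.17936 = 2.99983

3.000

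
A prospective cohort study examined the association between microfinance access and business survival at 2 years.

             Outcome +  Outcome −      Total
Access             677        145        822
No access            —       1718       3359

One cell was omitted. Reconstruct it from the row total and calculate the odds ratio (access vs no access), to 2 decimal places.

4.89

The missing cell is in the unexposed row: 3359 − 1718 = 1641.
So a = 677, b = 145, c = 1641, d = 1718.
OR = (a·d)/(b·c) = (677 × 1718) / (145 × 1641) = 1163086 / 237945 = 4.88805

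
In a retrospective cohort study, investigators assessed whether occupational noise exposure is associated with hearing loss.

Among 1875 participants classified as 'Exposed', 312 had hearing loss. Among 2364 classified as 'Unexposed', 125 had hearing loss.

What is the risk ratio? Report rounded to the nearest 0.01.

From the description: a = 312, b = 1563, c = 125, d = 2239.
Risk in exposed = 312/1875 = 0.16640; risk in unexposed = 125/2364 = 0.05288.
RR = 0.16640 / 0.05288 = 3.14696
The risk among the exposed is 3.15 times that among the unexposed.

3.15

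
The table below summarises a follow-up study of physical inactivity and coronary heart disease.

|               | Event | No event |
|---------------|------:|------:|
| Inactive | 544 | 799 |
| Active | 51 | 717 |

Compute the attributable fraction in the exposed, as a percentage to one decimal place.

Cells: a = 544, b = 799, c = 51, d = 717.
Risk in exposed = 544/1343 = 0.40506; risk in unexposed = 51/768 = 0.06641.
RR = 0.40506/0.06641 = 6.09978
AR% = (RR − 1)/RR × 100 = (6.09978 − 1)/6.09978 × 100 = 83.6060%

83.6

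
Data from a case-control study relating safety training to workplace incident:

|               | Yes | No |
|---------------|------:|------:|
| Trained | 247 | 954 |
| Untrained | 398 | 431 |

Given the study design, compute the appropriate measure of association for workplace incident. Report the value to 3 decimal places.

Cells: a = 247, b = 954, c = 398, d = 431.
This is a case-control study: participants were sampled on outcome status, so risks in the source population cannot be estimated directly — relative risk is not valid here. The odds ratio is the appropriate measure.
OR = (a·d)/(b·c) = (247 × 431) / (954 × 398) = 106457 / 379692 = 0.28038

0.280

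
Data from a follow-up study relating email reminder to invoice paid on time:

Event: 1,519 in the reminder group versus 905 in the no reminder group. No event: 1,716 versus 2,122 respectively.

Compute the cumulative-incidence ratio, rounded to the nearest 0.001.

From the description: a = 1519, b = 1716, c = 905, d = 2122.
Risk in exposed = 1519/3235 = 0.46955; risk in unexposed = 905/3027 = 0.29898.
RR = 0.46955 / 0.29898 = 1.57053
The risk among the exposed is 1.57 times that among the unexposed.

1.571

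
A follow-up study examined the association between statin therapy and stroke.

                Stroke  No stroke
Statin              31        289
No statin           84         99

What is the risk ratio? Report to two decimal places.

Cells: a = 31, b = 289, c = 84, d = 99.
Risk in exposed = 31/320 = 0.09688; risk in unexposed = 84/183 = 0.45902.
RR = 0.09688 / 0.45902 = 0.21105
The risk is 79% lower among the exposed than among the unexposed.

0.21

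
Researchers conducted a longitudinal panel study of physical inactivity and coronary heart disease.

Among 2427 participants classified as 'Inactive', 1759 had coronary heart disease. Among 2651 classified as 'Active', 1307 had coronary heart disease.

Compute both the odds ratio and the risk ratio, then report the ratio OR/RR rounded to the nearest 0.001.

From the description: a = 1759, b = 668, c = 1307, d = 1344.
OR = (1759·1344)/(668·1307) = 2364096/873076 = 2.70778
Risk in exposed = 1759/2427 = 0.72476; risk in unexposed = 1307/2651 = 0.49302; RR = 1.47004
OR/RR = 2.70778 / 1.47004 = 1.84197
The outcome is not rare, so the OR lies further from 1 than the RR.

1.842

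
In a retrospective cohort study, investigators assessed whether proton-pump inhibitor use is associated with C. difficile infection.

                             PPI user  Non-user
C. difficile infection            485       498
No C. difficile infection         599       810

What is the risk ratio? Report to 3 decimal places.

1.175

Reading the table with exposure as columns: a = 485 (PPI user, case), b = 599 (PPI user, non-case), c = 498 (Non-user, case), d = 810.
Risk in exposed = 485/1084 = 0.44742; risk in unexposed = 498/1308 = 0.38073.
RR = 0.44742 / 0.38073 = 1.17514
The risk among the exposed is 1.18 times that among the unexposed.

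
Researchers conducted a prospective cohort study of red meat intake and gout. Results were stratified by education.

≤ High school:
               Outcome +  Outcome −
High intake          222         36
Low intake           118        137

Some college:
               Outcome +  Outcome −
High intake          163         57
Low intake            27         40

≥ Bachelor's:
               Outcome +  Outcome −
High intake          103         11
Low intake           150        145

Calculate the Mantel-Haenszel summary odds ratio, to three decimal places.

6.705

OR_MH = Σ(aᵢdᵢ/nᵢ) / Σ(bᵢcᵢ/nᵢ), where nᵢ is the stratum total.
Stratum 1 (≤ High school): n = 513; a·d/n = 222·137/513 = 59.2865; b·c/n = 36·118/513 = 8.2807
Stratum 2 (Some college): n = 287; a·d/n = 163·40/287 = 22.7178; b·c/n = 57·27/287 = 5.3624
Stratum 3 (≥ Bachelor's): n = 409; a·d/n = 103·145/409 = 36.5159; b·c/n = 11·150/409 = 4.0342
OR_MH = (59.2865 + 22.7178 + 36.5159) / (8.2807 + 5.3624 + 4.0342) = 118.5202 / 17.6773 = 6.70466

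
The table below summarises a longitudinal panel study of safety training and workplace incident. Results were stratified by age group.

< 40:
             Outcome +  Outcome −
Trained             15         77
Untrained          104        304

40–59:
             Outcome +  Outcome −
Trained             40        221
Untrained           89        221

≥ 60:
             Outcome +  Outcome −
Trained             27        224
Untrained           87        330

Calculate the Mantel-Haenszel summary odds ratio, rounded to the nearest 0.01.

OR_MH = Σ(aᵢdᵢ/nᵢ) / Σ(bᵢcᵢ/nᵢ), where nᵢ is the stratum total.
Stratum 1 (< 40): n = 500; a·d/n = 15·304/500 = 9.1200; b·c/n = 77·104/500 = 16.0160
Stratum 2 (40–59): n = 571; a·d/n = 40·221/571 = 15.4816; b·c/n = 221·89/571 = 34.4466
Stratum 3 (≥ 60): n = 668; a·d/n = 27·330/668 = 13.3383; b·c/n = 224·87/668 = 29.1737
OR_MH = (9.1200 + 15.4816 + 13.3383) / (16.0160 + 34.4466 + 29.1737) = 37.9399 / 79.6362 = 0.47642

0.48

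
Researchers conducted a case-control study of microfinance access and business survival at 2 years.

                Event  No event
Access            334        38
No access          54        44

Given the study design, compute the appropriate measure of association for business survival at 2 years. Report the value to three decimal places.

Cells: a = 334, b = 38, c = 54, d = 44.
This is a case-control study: participants were sampled on outcome status, so risks in the source population cannot be estimated directly — relative risk is not valid here. The odds ratio is the appropriate measure.
OR = (a·d)/(b·c) = (334 × 44) / (38 × 54) = 14696 / 2052 = 7.16179

7.162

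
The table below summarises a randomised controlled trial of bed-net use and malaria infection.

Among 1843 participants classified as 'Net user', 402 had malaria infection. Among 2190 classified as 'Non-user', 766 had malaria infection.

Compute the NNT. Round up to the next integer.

8

Risk in treated group = 402/1843 = 0.21812; risk in control = 766/2190 = 0.34977.
Absolute risk reduction = 0.34977 − 0.21812 = 0.13165
NNT = 1 / ARR = 1 / 0.13165 = 7.596 → round up → 8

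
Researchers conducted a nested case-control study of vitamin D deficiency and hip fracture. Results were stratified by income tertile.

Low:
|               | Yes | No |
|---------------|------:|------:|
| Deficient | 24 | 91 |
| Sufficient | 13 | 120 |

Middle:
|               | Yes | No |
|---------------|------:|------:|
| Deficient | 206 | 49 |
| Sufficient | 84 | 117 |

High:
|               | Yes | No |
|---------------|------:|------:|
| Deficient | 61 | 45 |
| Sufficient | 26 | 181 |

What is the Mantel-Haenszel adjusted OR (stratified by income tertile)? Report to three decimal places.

5.688

OR_MH = Σ(aᵢdᵢ/nᵢ) / Σ(bᵢcᵢ/nᵢ), where nᵢ is the stratum total.
Stratum 1 (Low): n = 248; a·d/n = 24·120/248 = 11.6129; b·c/n = 91·13/248 = 4.7702
Stratum 2 (Middle): n = 456; a·d/n = 206·117/456 = 52.8553; b·c/n = 49·84/456 = 9.0263
Stratum 3 (High): n = 313; a·d/n = 61·181/313 = 35.2748; b·c/n = 45·26/313 = 3.7380
OR_MH = (11.6129 + 52.8553 + 35.2748) / (4.7702 + 9.0263 + 3.7380) = 99.7429 / 17.5345 = 5.68838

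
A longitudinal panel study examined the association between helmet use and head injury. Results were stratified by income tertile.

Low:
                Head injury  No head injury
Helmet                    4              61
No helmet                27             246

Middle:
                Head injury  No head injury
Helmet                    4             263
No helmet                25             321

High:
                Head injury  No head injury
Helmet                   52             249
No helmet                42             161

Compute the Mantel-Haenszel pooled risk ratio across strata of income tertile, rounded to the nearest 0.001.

RR_MH = Σ(aᵢ·n₀ᵢ/nᵢ) / Σ(cᵢ·n₁ᵢ/nᵢ), with n₁ᵢ = aᵢ+bᵢ (exposed), n₀ᵢ = cᵢ+dᵢ (unexposed), nᵢ = n₁ᵢ+n₀ᵢ.
Stratum 1 (Low): n₁ = 65, n₀ = 273, n = 338; a·n₀/n = 4·273/338 = 3.2308; c·n₁/n = 27·65/338 = 5.1923
Stratum 2 (Middle): n₁ = 267, n₀ = 346, n = 613; a·n₀/n = 4·346/613 = 2.2577; c·n₁/n = 25·267/613 = 10.8891
Stratum 3 (High): n₁ = 301, n₀ = 203, n = 504; a·n₀/n = 52·203/504 = 20.9444; c·n₁/n = 42·301/504 = 25.0833
RR_MH = (3.2308 + 2.2577 + 20.9444) / (5.1923 + 10.8891 + 25.0833) = 26.4330 / 41.1647 = 0.64213

0.642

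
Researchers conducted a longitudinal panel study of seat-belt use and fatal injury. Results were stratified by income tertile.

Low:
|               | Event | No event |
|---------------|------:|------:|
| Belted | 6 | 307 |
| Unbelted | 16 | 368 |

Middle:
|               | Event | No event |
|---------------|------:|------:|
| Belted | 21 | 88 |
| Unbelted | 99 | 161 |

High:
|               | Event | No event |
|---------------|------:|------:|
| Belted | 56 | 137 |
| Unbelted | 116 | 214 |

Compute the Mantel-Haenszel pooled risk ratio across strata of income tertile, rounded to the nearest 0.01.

RR_MH = Σ(aᵢ·n₀ᵢ/nᵢ) / Σ(cᵢ·n₁ᵢ/nᵢ), with n₁ᵢ = aᵢ+bᵢ (exposed), n₀ᵢ = cᵢ+dᵢ (unexposed), nᵢ = n₁ᵢ+n₀ᵢ.
Stratum 1 (Low): n₁ = 313, n₀ = 384, n = 697; a·n₀/n = 6·384/697 = 3.3056; c·n₁/n = 16·313/697 = 7.1851
Stratum 2 (Middle): n₁ = 109, n₀ = 260, n = 369; a·n₀/n = 21·260/369 = 14.7967; c·n₁/n = 99·109/369 = 29.2439
Stratum 3 (High): n₁ = 193, n₀ = 330, n = 523; a·n₀/n = 56·330/523 = 35.3346; c·n₁/n = 116·193/523 = 42.8069
RR_MH = (3.3056 + 14.7967 + 35.3346) / (7.1851 + 29.2439 + 42.8069) = 53.4370 / 79.2359 = 0.67440

0.67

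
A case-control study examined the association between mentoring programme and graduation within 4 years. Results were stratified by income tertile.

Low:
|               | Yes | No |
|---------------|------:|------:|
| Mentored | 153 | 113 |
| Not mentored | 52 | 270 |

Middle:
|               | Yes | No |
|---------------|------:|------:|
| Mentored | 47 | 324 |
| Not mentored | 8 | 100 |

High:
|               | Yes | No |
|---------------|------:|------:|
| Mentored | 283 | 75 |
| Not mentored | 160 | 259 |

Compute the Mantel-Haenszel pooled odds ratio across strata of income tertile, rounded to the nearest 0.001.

OR_MH = Σ(aᵢdᵢ/nᵢ) / Σ(bᵢcᵢ/nᵢ), where nᵢ is the stratum total.
Stratum 1 (Low): n = 588; a·d/n = 153·270/588 = 70.2551; b·c/n = 113·52/588 = 9.9932
Stratum 2 (Middle): n = 479; a·d/n = 47·100/479 = 9.8121; b·c/n = 324·8/479 = 5.4113
Stratum 3 (High): n = 777; a·d/n = 283·259/777 = 94.3333; b·c/n = 75·160/777 = 15.4440
OR_MH = (70.2551 + 9.8121 + 94.3333) / (9.9932 + 5.4113 + 15.4440) = 174.4005 / 30.8485 = 5.65346

5.653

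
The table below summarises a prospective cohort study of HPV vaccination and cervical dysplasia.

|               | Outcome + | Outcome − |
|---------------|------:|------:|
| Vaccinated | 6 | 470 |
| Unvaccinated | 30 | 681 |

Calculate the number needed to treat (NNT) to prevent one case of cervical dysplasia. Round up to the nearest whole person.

Risk in treated group = 6/476 = 0.01261; risk in control = 30/711 = 0.04219.
Absolute risk reduction = 0.04219 − 0.01261 = 0.02959
NNT = 1 / ARR = 1 / 0.02959 = 33.796 → round up → 34

34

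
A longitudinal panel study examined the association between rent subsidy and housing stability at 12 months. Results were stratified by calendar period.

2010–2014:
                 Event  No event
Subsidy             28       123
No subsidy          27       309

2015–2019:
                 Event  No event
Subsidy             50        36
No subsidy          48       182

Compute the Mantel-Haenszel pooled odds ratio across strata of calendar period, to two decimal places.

OR_MH = Σ(aᵢdᵢ/nᵢ) / Σ(bᵢcᵢ/nᵢ), where nᵢ is the stratum total.
Stratum 1 (2010–2014): n = 487; a·d/n = 28·309/487 = 17.7659; b·c/n = 123·27/487 = 6.8193
Stratum 2 (2015–2019): n = 316; a·d/n = 50·182/316 = 28.7975; b·c/n = 36·48/316 = 5.4684
OR_MH = (17.7659 + 28.7975) / (6.8193 + 5.4684) = 46.5634 / 12.2877 = 3.78944

3.79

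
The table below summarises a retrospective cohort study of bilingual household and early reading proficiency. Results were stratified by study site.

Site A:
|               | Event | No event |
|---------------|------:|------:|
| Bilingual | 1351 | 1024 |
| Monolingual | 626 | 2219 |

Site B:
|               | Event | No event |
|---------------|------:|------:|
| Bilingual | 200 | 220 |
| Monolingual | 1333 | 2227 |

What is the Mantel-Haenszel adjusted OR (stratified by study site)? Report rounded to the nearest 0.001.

3.492

OR_MH = Σ(aᵢdᵢ/nᵢ) / Σ(bᵢcᵢ/nᵢ), where nᵢ is the stratum total.
Stratum 1 (Site A): n = 5220; a·d/n = 1351·2219/5220 = 574.3044; b·c/n = 1024·626/5220 = 122.8015
Stratum 2 (Site B): n = 3980; a·d/n = 200·2227/3980 = 111.9095; b·c/n = 220·1333/3980 = 73.6834
OR_MH = (574.3044 + 111.9095) / (122.8015 + 73.6834) = 686.2140 / 196.4849 = 3.49245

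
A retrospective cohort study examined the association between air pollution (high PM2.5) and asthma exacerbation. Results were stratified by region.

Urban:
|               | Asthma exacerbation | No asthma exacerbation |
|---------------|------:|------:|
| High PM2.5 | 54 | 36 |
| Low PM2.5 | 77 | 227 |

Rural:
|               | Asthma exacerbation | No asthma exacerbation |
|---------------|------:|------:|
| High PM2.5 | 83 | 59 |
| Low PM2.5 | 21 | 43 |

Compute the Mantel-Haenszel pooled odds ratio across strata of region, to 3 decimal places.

OR_MH = Σ(aᵢdᵢ/nᵢ) / Σ(bᵢcᵢ/nᵢ), where nᵢ is the stratum total.
Stratum 1 (Urban): n = 394; a·d/n = 54·227/394 = 31.1117; b·c/n = 36·77/394 = 7.0355
Stratum 2 (Rural): n = 206; a·d/n = 83·43/206 = 17.3252; b·c/n = 59·21/206 = 6.0146
OR_MH = (31.1117 + 17.3252) / (7.0355 + 6.0146) = 48.4369 / 13.0501 = 3.71161

3.712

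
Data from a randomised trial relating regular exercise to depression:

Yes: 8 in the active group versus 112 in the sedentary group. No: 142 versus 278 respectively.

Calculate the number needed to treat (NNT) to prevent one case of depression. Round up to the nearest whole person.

5

Risk in treated group = 8/150 = 0.05333; risk in control = 112/390 = 0.28718.
Absolute risk reduction = 0.28718 − 0.05333 = 0.23385
NNT = 1 / ARR = 1 / 0.23385 = 4.276 → round up → 5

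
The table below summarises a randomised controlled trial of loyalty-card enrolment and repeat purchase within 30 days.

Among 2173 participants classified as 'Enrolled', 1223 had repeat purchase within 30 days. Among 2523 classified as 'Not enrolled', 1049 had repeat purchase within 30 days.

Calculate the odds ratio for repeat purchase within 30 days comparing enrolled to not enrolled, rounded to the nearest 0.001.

1.809

From the description: a = 1223, b = 950, c = 1049, d = 1474.
OR = (a·d)/(b·c) = (1223 × 1474) / (950 × 1049) = 1802702 / 996550 = 1.80894
The odds of repeat purchase within 30 days are about 1.81 times as high in the enrolled group.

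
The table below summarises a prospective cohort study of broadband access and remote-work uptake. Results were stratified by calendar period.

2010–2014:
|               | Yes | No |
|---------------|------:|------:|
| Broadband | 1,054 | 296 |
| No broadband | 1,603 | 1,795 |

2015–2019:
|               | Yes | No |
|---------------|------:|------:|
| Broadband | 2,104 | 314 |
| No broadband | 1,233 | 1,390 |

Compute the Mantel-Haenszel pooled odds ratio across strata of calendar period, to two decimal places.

5.54

OR_MH = Σ(aᵢdᵢ/nᵢ) / Σ(bᵢcᵢ/nᵢ), where nᵢ is the stratum total.
Stratum 1 (2010–2014): n = 4748; a·d/n = 1054·1795/4748 = 398.4688; b·c/n = 296·1603/4748 = 99.9343
Stratum 2 (2015–2019): n = 5041; a·d/n = 2104·1390/5041 = 580.1547; b·c/n = 314·1233/5041 = 76.8026
OR_MH = (398.4688 + 580.1547) / (99.9343 + 76.8026) = 978.6236 / 176.7369 = 5.53718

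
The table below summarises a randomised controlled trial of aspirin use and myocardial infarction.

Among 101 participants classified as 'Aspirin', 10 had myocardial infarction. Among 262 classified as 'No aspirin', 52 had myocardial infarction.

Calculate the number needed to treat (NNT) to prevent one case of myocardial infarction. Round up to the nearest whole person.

11

Risk in treated group = 10/101 = 0.09901; risk in control = 52/262 = 0.19847.
Absolute risk reduction = 0.19847 − 0.09901 = 0.09946
NNT = 1 / ARR = 1 / 0.09946 = 10.054 → round up → 11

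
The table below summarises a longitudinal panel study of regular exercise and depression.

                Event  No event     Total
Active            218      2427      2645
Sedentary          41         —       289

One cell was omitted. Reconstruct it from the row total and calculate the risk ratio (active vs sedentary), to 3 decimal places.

The missing cell is in the unexposed row: 289 − 41 = 248.
So a = 218, b = 2427, c = 41, d = 248.
RR = [a/(a+b)] / [c/(c+d)] = (218/2645) / (41/289) = 0.08242/0.14187 = 0.58096

0.581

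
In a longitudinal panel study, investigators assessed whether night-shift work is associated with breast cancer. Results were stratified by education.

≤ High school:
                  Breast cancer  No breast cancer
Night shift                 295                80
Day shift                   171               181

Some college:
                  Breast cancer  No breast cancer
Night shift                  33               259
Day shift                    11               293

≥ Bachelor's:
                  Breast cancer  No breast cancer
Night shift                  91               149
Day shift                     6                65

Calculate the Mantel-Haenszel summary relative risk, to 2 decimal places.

RR_MH = Σ(aᵢ·n₀ᵢ/nᵢ) / Σ(cᵢ·n₁ᵢ/nᵢ), with n₁ᵢ = aᵢ+bᵢ (exposed), n₀ᵢ = cᵢ+dᵢ (unexposed), nᵢ = n₁ᵢ+n₀ᵢ.
Stratum 1 (≤ High school): n₁ = 375, n₀ = 352, n = 727; a·n₀/n = 295·352/727 = 142.8336; c·n₁/n = 171·375/727 = 88.2050
Stratum 2 (Some college): n₁ = 292, n₀ = 304, n = 596; a·n₀/n = 33·304/596 = 16.8322; c·n₁/n = 11·292/596 = 5.3893
Stratum 3 (≥ Bachelor's): n₁ = 240, n₀ = 71, n = 311; a·n₀/n = 91·71/311 = 20.7749; c·n₁/n = 6·240/311 = 4.6302
RR_MH = (142.8336 + 16.8322 + 20.7749) / (88.2050 + 5.3893 + 4.6302) = 180.4407 / 98.2244 = 1.83702

1.84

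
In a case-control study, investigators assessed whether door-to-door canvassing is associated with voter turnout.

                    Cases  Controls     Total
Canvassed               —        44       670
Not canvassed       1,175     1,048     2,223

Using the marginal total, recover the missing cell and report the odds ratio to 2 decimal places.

12.69

The missing cell is in the exposed row: 670 − 44 = 626.
So a = 626, b = 44, c = 1175, d = 1048.
OR = (a·d)/(b·c) = (626 × 1048) / (44 × 1175) = 656048 / 51700 = 12.68952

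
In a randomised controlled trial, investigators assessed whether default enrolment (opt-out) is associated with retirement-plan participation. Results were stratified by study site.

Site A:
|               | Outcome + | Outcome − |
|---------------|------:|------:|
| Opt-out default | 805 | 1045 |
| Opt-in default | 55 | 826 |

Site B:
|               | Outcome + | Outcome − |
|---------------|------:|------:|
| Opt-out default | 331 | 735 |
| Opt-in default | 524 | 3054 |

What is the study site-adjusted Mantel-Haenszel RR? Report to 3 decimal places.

3.267

RR_MH = Σ(aᵢ·n₀ᵢ/nᵢ) / Σ(cᵢ·n₁ᵢ/nᵢ), with n₁ᵢ = aᵢ+bᵢ (exposed), n₀ᵢ = cᵢ+dᵢ (unexposed), nᵢ = n₁ᵢ+n₀ᵢ.
Stratum 1 (Site A): n₁ = 1850, n₀ = 881, n = 2731; a·n₀/n = 805·881/2731 = 259.6869; c·n₁/n = 55·1850/2731 = 37.2574
Stratum 2 (Site B): n₁ = 1066, n₀ = 3578, n = 4644; a·n₀/n = 331·3578/4644 = 255.0211; c·n₁/n = 524·1066/4644 = 120.2808
RR_MH = (259.6869 + 255.0211) / (37.2574 + 120.2808) = 514.7080 / 157.5382 = 3.26719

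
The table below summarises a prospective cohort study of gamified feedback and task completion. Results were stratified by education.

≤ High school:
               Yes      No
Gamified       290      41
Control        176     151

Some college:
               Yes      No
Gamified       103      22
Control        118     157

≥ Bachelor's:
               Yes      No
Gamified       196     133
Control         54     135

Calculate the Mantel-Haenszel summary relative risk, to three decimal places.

RR_MH = Σ(aᵢ·n₀ᵢ/nᵢ) / Σ(cᵢ·n₁ᵢ/nᵢ), with n₁ᵢ = aᵢ+bᵢ (exposed), n₀ᵢ = cᵢ+dᵢ (unexposed), nᵢ = n₁ᵢ+n₀ᵢ.
Stratum 1 (≤ High school): n₁ = 331, n₀ = 327, n = 658; a·n₀/n = 290·327/658 = 144.1185; c·n₁/n = 176·331/658 = 88.5350
Stratum 2 (Some college): n₁ = 125, n₀ = 275, n = 400; a·n₀/n = 103·275/400 = 70.8125; c·n₁/n = 118·125/400 = 36.8750
Stratum 3 (≥ Bachelor's): n₁ = 329, n₀ = 189, n = 518; a·n₀/n = 196·189/518 = 71.5135; c·n₁/n = 54·329/518 = 34.2973
RR_MH = (144.1185 + 70.8125 + 71.5135) / (88.5350 + 36.8750 + 34.2973) = 286.4446 / 159.7073 = 1.79356

1.794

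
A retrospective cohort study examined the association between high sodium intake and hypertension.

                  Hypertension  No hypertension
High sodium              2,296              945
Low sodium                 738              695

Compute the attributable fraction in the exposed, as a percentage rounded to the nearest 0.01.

Cells: a = 2296, b = 945, c = 738, d = 695.
Risk in exposed = 2296/3241 = 0.70842; risk in unexposed = 738/1433 = 0.51500.
RR = 0.70842/0.51500 = 1.37557
AR% = (RR − 1)/RR × 100 = (1.37557 − 1)/1.37557 × 100 = 27.3029%

27.30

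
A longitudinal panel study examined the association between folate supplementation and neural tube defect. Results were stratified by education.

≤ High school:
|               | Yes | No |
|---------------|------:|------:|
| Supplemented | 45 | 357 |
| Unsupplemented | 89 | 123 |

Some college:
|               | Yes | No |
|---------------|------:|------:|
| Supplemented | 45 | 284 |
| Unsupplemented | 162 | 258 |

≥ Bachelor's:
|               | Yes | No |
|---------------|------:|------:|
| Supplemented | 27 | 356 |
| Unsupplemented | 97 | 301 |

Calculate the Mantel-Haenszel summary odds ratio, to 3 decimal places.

OR_MH = Σ(aᵢdᵢ/nᵢ) / Σ(bᵢcᵢ/nᵢ), where nᵢ is the stratum total.
Stratum 1 (≤ High school): n = 614; a·d/n = 45·123/614 = 9.0147; b·c/n = 357·89/614 = 51.7476
Stratum 2 (Some college): n = 749; a·d/n = 45·258/749 = 15.5007; b·c/n = 284·162/749 = 61.4259
Stratum 3 (≥ Bachelor's): n = 781; a·d/n = 27·301/781 = 10.4059; b·c/n = 356·97/781 = 44.2151
OR_MH = (9.0147 + 15.5007 + 10.4059) / (51.7476 + 61.4259 + 44.2151) = 34.9212 / 157.3886 = 0.22188

0.222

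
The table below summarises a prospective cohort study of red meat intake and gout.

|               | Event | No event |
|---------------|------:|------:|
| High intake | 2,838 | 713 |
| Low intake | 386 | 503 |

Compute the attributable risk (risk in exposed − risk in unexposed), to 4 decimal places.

0.3650

Cells: a = 2838, b = 713, c = 386, d = 503.
Risk in exposed = 2838/3551 = 0.799211; risk in unexposed = 386/889 = 0.434196.
Risk difference = 0.799211 − 0.434196 = 0.365016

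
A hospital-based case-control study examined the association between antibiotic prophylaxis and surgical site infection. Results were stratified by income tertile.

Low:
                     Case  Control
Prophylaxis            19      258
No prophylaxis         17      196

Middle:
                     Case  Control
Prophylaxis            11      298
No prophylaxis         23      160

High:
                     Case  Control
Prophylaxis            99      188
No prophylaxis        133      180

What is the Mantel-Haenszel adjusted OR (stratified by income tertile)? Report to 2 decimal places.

OR_MH = Σ(aᵢdᵢ/nᵢ) / Σ(bᵢcᵢ/nᵢ), where nᵢ is the stratum total.
Stratum 1 (Low): n = 490; a·d/n = 19·196/490 = 7.6000; b·c/n = 258·17/490 = 8.9510
Stratum 2 (Middle): n = 492; a·d/n = 11·160/492 = 3.5772; b·c/n = 298·23/492 = 13.9309
Stratum 3 (High): n = 600; a·d/n = 99·180/600 = 29.7000; b·c/n = 188·133/600 = 41.6733
OR_MH = (7.6000 + 3.5772 + 29.7000) / (8.9510 + 13.9309 + 41.6733) = 40.8772 / 64.5552 = 0.63321

0.63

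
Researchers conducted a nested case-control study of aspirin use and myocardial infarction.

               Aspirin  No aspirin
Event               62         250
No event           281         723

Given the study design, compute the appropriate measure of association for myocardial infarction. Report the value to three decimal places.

Reading the table with exposure as columns: a = 62 (Aspirin, case), b = 281 (Aspirin, non-case), c = 250 (No aspirin, case), d = 723.
This is a nested case-control study: participants were sampled on outcome status, so risks in the source population cannot be estimated directly — relative risk is not valid here. The odds ratio is the appropriate measure.
OR = (a·d)/(b·c) = (62 × 723) / (281 × 250) = 44826 / 70250 = 0.63809

0.638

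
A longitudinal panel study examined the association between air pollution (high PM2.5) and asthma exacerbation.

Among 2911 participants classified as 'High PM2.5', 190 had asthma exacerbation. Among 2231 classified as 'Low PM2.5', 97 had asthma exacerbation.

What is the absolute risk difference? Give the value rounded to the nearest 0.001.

From the description: a = 190, b = 2721, c = 97, d = 2134.
Risk in exposed = 190/2911 = 0.065270; risk in unexposed = 97/2231 = 0.043478.
Risk difference = 0.065270 − 0.043478 = 0.021791

0.022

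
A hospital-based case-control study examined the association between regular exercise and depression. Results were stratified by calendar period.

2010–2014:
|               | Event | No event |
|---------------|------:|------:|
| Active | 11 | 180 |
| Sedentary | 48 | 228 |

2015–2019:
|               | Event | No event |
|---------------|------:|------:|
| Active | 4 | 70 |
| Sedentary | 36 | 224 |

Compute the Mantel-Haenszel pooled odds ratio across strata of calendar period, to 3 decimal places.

OR_MH = Σ(aᵢdᵢ/nᵢ) / Σ(bᵢcᵢ/nᵢ), where nᵢ is the stratum total.
Stratum 1 (2010–2014): n = 467; a·d/n = 11·228/467 = 5.3704; b·c/n = 180·48/467 = 18.5011
Stratum 2 (2015–2019): n = 334; a·d/n = 4·224/334 = 2.6826; b·c/n = 70·36/334 = 7.5449
OR_MH = (5.3704 + 2.6826) / (18.5011 + 7.5449) = 8.0531 / 26.0460 = 0.30919

0.309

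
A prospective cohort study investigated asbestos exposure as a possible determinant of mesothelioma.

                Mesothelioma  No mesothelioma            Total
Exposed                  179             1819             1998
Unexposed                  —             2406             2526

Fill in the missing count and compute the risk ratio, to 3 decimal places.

The missing cell is in the unexposed row: 2526 − 2406 = 120.
So a = 179, b = 1819, c = 120, d = 2406.
RR = [a/(a+b)] / [c/(c+d)] = (179/1998) / (120/2526) = 0.08959/0.04751 = 1.88586

1.886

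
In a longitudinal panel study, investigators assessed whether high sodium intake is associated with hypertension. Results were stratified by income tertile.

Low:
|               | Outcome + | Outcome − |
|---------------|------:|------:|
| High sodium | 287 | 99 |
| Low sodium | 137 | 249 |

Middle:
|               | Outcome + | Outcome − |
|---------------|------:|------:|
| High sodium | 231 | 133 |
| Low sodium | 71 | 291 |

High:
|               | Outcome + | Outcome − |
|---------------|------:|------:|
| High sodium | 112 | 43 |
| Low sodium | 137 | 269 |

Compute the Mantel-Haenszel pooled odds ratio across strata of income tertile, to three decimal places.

5.815

OR_MH = Σ(aᵢdᵢ/nᵢ) / Σ(bᵢcᵢ/nᵢ), where nᵢ is the stratum total.
Stratum 1 (Low): n = 772; a·d/n = 287·249/772 = 92.5687; b·c/n = 99·137/772 = 17.5687
Stratum 2 (Middle): n = 726; a·d/n = 231·291/726 = 92.5909; b·c/n = 133·71/726 = 13.0069
Stratum 3 (High): n = 561; a·d/n = 112·269/561 = 53.7041; b·c/n = 43·137/561 = 10.5009
OR_MH = (92.5687 + 92.5909 + 53.7041) / (17.5687 + 13.0069 + 10.5009) = 238.8637 / 41.0764 = 5.81510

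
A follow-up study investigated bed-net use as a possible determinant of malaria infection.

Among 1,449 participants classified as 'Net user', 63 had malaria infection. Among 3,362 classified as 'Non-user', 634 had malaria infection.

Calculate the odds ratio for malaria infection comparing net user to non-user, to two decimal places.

0.20

From the description: a = 63, b = 1386, c = 634, d = 2728.
OR = (a·d)/(b·c) = (63 × 2728) / (1386 × 634) = 171864 / 878724 = 0.19558
Exposure is associated with lower odds of malaria infection (OR = 0.20 < 1).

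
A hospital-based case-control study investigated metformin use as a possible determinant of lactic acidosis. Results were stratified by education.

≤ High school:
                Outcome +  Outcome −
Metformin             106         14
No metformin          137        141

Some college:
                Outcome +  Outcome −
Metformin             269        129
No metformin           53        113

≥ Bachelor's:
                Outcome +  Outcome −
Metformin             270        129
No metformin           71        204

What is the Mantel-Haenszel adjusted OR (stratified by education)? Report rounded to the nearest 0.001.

5.672

OR_MH = Σ(aᵢdᵢ/nᵢ) / Σ(bᵢcᵢ/nᵢ), where nᵢ is the stratum total.
Stratum 1 (≤ High school): n = 398; a·d/n = 106·141/398 = 37.5528; b·c/n = 14·137/398 = 4.8191
Stratum 2 (Some college): n = 564; a·d/n = 269·113/564 = 53.8954; b·c/n = 129·53/564 = 12.1223
Stratum 3 (≥ Bachelor's): n = 674; a·d/n = 270·204/674 = 81.7211; b·c/n = 129·71/674 = 13.5890
OR_MH = (37.5528 + 53.8954 + 81.7211) / (4.8191 + 12.1223 + 13.5890) = 173.1692 / 30.5305 = 5.67202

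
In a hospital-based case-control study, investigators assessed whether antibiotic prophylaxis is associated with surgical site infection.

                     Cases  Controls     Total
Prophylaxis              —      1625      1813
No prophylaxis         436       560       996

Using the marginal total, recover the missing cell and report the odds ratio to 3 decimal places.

0.149

The missing cell is in the exposed row: 1813 − 1625 = 188.
So a = 188, b = 1625, c = 436, d = 560.
OR = (a·d)/(b·c) = (188 × 560) / (1625 × 436) = 105280 / 708500 = 0.14860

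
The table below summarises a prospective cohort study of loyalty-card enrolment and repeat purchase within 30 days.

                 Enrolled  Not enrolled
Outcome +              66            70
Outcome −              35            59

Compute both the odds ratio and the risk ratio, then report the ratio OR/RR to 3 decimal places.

Reading the table with exposure as columns: a = 66 (Enrolled, case), b = 35 (Enrolled, non-case), c = 70 (Not enrolled, case), d = 59.
OR = (66·59)/(35·70) = 3894/2450 = 1.58939
Risk in exposed = 66/101 = 0.65347; risk in unexposed = 70/129 = 0.54264; RR = 1.20424
OR/RR = 1.58939 / 1.20424 = 1.31982
The outcome is not rare, so the OR lies further from 1 than the RR.

1.320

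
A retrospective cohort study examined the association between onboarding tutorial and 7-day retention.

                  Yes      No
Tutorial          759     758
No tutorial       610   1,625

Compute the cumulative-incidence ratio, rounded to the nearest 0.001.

Cells: a = 759, b = 758, c = 610, d = 1625.
Risk in exposed = 759/1517 = 0.50033; risk in unexposed = 610/2235 = 0.27293.
RR = 0.50033 / 0.27293 = 1.83317
The risk among the exposed is 1.83 times that among the unexposed.

1.833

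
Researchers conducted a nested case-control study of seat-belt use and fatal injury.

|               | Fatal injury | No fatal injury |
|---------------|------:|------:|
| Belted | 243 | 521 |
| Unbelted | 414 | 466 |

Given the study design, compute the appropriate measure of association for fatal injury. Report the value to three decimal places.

0.525

Cells: a = 243, b = 521, c = 414, d = 466.
This is a nested case-control study: participants were sampled on outcome status, so risks in the source population cannot be estimated directly — relative risk is not valid here. The odds ratio is the appropriate measure.
OR = (a·d)/(b·c) = (243 × 466) / (521 × 414) = 113238 / 215694 = 0.52499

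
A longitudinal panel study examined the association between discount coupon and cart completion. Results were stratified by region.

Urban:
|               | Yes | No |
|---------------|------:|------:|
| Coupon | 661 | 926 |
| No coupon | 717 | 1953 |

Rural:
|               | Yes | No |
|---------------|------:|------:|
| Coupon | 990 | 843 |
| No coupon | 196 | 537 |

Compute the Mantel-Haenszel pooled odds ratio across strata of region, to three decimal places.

OR_MH = Σ(aᵢdᵢ/nᵢ) / Σ(bᵢcᵢ/nᵢ), where nᵢ is the stratum total.
Stratum 1 (Urban): n = 4257; a·d/n = 661·1953/4257 = 303.2495; b·c/n = 926·717/4257 = 155.9648
Stratum 2 (Rural): n = 2566; a·d/n = 990·537/2566 = 207.1824; b·c/n = 843·196/2566 = 64.3913
OR_MH = (303.2495 + 207.1824) / (155.9648 + 64.3913) = 510.4319 / 220.3560 = 2.31640

2.316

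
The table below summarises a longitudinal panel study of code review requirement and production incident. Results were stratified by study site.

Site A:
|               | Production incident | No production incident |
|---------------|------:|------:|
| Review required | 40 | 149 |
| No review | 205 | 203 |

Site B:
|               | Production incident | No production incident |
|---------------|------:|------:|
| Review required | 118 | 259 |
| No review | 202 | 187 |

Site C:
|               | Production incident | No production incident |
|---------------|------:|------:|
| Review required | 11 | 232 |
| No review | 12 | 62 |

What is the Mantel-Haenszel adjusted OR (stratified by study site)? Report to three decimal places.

0.347

OR_MH = Σ(aᵢdᵢ/nᵢ) / Σ(bᵢcᵢ/nᵢ), where nᵢ is the stratum total.
Stratum 1 (Site A): n = 597; a·d/n = 40·203/597 = 13.6013; b·c/n = 149·205/597 = 51.1642
Stratum 2 (Site B): n = 766; a·d/n = 118·187/766 = 28.8068; b·c/n = 259·202/766 = 68.3003
Stratum 3 (Site C): n = 317; a·d/n = 11·62/317 = 2.1514; b·c/n = 232·12/317 = 8.7823
OR_MH = (13.6013 + 28.8068 + 2.1514) / (51.1642 + 68.3003 + 8.7823) = 44.5595 / 128.2467 = 0.34745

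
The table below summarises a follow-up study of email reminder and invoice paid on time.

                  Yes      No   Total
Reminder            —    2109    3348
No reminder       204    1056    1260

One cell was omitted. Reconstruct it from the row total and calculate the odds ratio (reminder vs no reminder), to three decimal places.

The missing cell is in the exposed row: 3348 − 2109 = 1239.
So a = 1239, b = 2109, c = 204, d = 1056.
OR = (a·d)/(b·c) = (1239 × 1056) / (2109 × 204) = 1308384 / 430236 = 3.04108

3.041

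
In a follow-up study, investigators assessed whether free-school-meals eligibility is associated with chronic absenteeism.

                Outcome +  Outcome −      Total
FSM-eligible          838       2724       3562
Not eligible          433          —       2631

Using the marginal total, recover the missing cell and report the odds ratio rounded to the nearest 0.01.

The missing cell is in the unexposed row: 2631 − 433 = 2198.
So a = 838, b = 2724, c = 433, d = 2198.
OR = (a·d)/(b·c) = (838 × 2198) / (2724 × 433) = 1841924 / 1179492 = 1.56162

1.56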